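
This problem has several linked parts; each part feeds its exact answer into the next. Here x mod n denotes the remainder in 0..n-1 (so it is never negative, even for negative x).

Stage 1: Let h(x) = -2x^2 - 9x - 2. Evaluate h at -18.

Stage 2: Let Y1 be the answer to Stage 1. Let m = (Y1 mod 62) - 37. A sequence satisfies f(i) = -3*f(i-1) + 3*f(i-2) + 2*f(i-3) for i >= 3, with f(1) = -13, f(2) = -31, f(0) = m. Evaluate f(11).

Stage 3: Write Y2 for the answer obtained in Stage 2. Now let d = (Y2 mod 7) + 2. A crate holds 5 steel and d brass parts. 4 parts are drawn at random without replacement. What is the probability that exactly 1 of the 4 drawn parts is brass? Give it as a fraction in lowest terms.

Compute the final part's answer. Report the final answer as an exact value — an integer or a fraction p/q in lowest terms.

Stage 1: -2*(-18)^2 - 9*(-18)^1 - 2 = (-648) + (162) + (-2) = -488; answer -488
Stage 2: Y1 = -488; m = -29; f(3) = -3*(-31) + 3*(-13) + 2*(-29) = -4; iterating: f(3)=-4, f(4)=-107, f(5)=247, f(6)=-1070, f(7)=3737, f(8)=-13927, f(9)=50852, f(10)=-186863, f(11)=685291; answer 685291
Stage 3: Y2 = 685291; d = 7; total draws C(12,4) = 495; favorable C(7,1)*C(5,3) = 70; P = 14/99; answer 14/99

14/99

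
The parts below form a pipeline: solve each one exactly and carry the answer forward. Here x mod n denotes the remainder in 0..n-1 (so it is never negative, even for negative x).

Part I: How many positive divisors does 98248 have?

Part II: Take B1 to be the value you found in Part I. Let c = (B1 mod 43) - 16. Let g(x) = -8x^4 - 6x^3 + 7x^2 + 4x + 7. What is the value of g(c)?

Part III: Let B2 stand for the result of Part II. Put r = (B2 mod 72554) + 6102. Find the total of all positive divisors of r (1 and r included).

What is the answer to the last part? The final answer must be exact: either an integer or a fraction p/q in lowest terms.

Part I: 98248 = 2^3 * 12281; number of divisors = (3+1) * (1+1) = 8; answer 8
Part II: B1 = 8; c = -8; -8*(-8)^4 - 6*(-8)^3 + 7*(-8)^2 + 4*(-8)^1 + 7 = (-32768) + (3072) + (448) + (-32) + (7) = -29273; answer -29273
Part III: B2 = -29273; r = 49383; 49383 = 3^3 * 31 * 59; sigma = (1 + 3 + 9 + 27) * (1 + 31) * (1 + 59) = 40 * 32 * 60 = 76800; answer 76800

76800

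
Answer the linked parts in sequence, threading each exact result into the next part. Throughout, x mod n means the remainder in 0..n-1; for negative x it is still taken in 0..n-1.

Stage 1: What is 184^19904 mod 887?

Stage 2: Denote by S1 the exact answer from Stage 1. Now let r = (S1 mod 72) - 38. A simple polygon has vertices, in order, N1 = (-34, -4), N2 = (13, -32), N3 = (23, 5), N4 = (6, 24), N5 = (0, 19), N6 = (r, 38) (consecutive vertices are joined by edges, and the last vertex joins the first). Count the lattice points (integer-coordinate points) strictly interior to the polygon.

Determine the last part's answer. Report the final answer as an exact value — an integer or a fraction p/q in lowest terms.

Stage 1: squarings mod 887: 184^1=184, 184^2=150, 184^4=325, 184^8=72, 184^16=749, 184^32=417, 184^64=37, 184^128=482, 184^256=817, 184^512=465, 184^1024=684, 184^2048=407, 184^4096=667, 184^8192=502, 184^16384=96; 184^19904 = 184^64 * 184^128 * 184^256 * 184^1024 * 184^2048 * 184^16384 = 827 (mod 887); answer 827
Stage 2: S1 = 827; r = -3; cross terms: (-34*-32 - 13*-4)=1140, (13*5 - 23*-32)=801, (23*24 - 6*5)=522, (6*19 - 0*24)=114, (0*38 - -3*19)=57, (-3*-4 - -34*38)=1304; twice the area = |3938| = 3938; area = 1969; boundary points = 1 + 1 + 1 + 1 + 1 + 1 = 6; strictly interior points = area - boundary/2 + 1 = 1967; answer 1967

1967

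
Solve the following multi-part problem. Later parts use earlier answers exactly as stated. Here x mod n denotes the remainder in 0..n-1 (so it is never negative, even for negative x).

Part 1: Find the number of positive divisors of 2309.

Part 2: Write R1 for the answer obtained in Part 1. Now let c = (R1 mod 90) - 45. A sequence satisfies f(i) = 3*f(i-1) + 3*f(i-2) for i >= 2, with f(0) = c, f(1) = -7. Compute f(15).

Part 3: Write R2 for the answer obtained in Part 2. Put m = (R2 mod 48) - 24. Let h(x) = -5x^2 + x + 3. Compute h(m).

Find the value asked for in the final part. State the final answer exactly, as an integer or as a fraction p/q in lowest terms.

-1137

Part 1: 2309 is prime, so its only divisors are 1 and 2309; count = 2; answer 2
Part 2: R1 = 2; c = -43; f(2) = 3*(-7) + 3*(-43) = -150; iterating: f(2)=-150, f(3)=-471, f(4)=-1863, f(5)=-7002, f(6)=-26595, f(7)=-100791, f(8)=-382158, f(9)=-1448847, f(10)=-5493015, f(11)=-20825586, f(12)=-78955803, f(13)=-299344167, f(14)=-1134899910, f(15)=-4302732231; answer -4302732231
Part 3: R2 = -4302732231; m = -15; -5*(-15)^2 + 1*(-15)^1 + 3 = (-1125) + (-15) + (3) = -1137; answer -1137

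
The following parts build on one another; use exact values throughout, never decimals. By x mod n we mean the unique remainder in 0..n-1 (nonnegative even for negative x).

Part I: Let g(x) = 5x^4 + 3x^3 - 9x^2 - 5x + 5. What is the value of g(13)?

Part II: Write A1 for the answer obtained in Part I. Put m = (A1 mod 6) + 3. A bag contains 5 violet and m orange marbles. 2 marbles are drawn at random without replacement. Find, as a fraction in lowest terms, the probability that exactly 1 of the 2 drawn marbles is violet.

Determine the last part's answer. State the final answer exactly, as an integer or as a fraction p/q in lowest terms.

20/39

Part I: 5*(13)^4 + 3*(13)^3 - 9*(13)^2 - 5*(13)^1 + 5 = (142805) + (6591) + (-1521) + (-65) + (5) = 147815; answer 147815
Part II: A1 = 147815; m = 8; total draws C(13,2) = 78; favorable C(5,1)*C(8,1) = 40; P = 20/39; answer 20/39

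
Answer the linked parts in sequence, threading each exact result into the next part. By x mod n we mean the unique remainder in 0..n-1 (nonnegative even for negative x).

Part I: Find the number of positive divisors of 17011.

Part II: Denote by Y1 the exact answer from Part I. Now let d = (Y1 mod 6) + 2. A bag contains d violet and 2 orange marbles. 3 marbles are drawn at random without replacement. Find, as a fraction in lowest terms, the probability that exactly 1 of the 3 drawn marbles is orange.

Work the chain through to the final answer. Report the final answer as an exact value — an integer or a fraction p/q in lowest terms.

3/5

Part I: 17011 is prime, so its only divisors are 1 and 17011; count = 2; answer 2
Part II: Y1 = 2; d = 4; total draws C(6,3) = 20; favorable C(2,1)*C(4,2) = 12; P = 3/5; answer 3/5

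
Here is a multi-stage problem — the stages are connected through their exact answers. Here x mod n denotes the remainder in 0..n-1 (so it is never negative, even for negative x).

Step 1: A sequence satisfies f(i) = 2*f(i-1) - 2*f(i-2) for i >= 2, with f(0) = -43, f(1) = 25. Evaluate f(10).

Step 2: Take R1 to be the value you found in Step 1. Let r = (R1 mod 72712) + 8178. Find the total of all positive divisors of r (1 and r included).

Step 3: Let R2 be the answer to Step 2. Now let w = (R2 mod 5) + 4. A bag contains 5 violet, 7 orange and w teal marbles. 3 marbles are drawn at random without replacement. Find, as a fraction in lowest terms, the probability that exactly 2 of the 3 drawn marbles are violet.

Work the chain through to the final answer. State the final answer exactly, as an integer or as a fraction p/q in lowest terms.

140/969

Step 1: f(2) = 2*(25) - 2*(-43) = 136; iterating: f(2)=136, f(3)=222, f(4)=172, f(5)=-100, f(6)=-544, f(7)=-888, f(8)=-688, f(9)=400, f(10)=2176; answer 2176
Step 2: R1 = 2176; r = 10354; 10354 = 2 * 31 * 167; sigma = (1 + 2) * (1 + 31) * (1 + 167) = 3 * 32 * 168 = 16128; answer 16128
Step 3: R2 = 16128; w = 7; total draws C(19,3) = 969; favorable C(5,2)*C(14,1) = 140; P = 140/969; answer 140/969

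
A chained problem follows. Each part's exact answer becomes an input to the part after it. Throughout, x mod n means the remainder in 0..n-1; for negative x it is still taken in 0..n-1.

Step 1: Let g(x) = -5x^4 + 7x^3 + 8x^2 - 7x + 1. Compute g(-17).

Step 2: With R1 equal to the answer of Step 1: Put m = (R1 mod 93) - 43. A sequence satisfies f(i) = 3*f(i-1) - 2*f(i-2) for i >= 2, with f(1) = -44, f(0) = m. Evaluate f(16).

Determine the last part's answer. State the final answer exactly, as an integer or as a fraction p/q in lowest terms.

Step 1: -5*(-17)^4 + 7*(-17)^3 + 8*(-17)^2 - 7*(-17)^1 + 1 = (-417605) + (-34391) + (2312) + (119) + (1) = -449564; answer -449564
Step 2: R1 = -449564; m = 48; f(2) = 3*(-44) - 2*(48) = -228; iterating: f(2)=-228, f(3)=-596, f(4)=-1332, f(5)=-2804, f(6)=-5748, f(7)=-11636, f(8)=-23412, f(9)=-46964, f(10)=-94068, f(11)=-188276, f(12)=-376692, f(13)=-753524, f(14)=-1507188, f(15)=-3014516, f(16)=-6029172; answer -6029172

-6029172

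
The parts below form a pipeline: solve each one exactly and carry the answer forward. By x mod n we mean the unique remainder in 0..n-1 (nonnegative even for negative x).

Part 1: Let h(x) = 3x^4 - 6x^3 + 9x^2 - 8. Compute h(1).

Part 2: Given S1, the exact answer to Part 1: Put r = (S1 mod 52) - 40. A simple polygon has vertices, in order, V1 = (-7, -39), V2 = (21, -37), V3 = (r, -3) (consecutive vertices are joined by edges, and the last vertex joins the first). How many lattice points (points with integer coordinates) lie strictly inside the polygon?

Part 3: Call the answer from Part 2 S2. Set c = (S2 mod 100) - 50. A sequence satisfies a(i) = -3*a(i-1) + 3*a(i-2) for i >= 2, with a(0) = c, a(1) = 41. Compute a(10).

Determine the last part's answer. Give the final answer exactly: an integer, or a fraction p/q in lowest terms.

-1675485

Part 1: 3*(1)^4 - 6*(1)^3 + 9*(1)^2 - 8 = (3) + (-6) + (9) + (-8) = -2; answer -2
Part 2: S1 = -2; r = 10; cross terms: (-7*-37 - 21*-39)=1078, (21*-3 - 10*-37)=307, (10*-39 - -7*-3)=-411; twice the area = |974| = 974; area = 487; boundary points = 2 + 1 + 1 = 4; strictly interior points = area - boundary/2 + 1 = 486; answer 486
Part 3: S2 = 486; c = 36; a(2) = -3*(41) + 3*(36) = -15; iterating: a(2)=-15, a(3)=168, a(4)=-549, a(5)=2151, a(6)=-8100, a(7)=30753, a(8)=-116559, a(9)=441936, a(10)=-1675485; answer -1675485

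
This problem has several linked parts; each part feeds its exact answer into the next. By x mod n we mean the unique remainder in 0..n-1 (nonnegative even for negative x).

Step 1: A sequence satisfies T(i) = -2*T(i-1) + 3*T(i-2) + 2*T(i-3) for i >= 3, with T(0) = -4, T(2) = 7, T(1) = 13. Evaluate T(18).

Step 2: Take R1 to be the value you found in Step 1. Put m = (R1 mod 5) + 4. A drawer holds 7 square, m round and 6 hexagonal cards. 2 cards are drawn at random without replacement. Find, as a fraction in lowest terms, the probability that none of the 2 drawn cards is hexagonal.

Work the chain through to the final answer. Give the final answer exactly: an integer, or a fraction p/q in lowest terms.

22/51

Step 1: T(3) = -2*(7) + 3*(13) + 2*(-4) = 17; iterating: T(3)=17, T(4)=13, T(5)=39, T(6)=-5, T(7)=153, T(8)=-243, T(9)=935, T(10)=-2293, T(11)=6905, T(12)=-18819, T(13)=53767, T(14)=-150181, T(15)=424025, T(16)=-1191059, T(17)=3353831, T(18)=-9432789; answer -9432789
Step 2: R1 = -9432789; m = 5; total draws C(18,2) = 153; favorable C(12,2) = 66; P = 22/51; answer 22/51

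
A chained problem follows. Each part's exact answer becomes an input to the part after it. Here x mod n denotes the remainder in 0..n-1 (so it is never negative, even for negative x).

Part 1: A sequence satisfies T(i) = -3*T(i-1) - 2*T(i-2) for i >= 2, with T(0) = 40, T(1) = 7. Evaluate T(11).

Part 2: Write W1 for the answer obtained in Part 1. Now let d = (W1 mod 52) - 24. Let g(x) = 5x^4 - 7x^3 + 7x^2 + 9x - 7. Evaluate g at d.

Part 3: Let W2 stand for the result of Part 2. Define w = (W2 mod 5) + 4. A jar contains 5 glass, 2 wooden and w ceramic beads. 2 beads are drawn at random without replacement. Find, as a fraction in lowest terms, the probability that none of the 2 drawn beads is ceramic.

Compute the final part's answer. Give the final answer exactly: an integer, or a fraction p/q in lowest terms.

Part 1: T(2) = -3*(7) - 2*(40) = -101; iterating: T(2)=-101, T(3)=289, T(4)=-665, T(5)=1417, T(6)=-2921, T(7)=5929, T(8)=-11945, T(9)=23977, T(10)=-48041, T(11)=96169; answer 96169
Part 2: W1 = 96169; d = -3; 5*(-3)^4 - 7*(-3)^3 + 7*(-3)^2 + 9*(-3)^1 - 7 = (405) + (189) + (63) + (-27) + (-7) = 623; answer 623
Part 3: W2 = 623; w = 7; total draws C(14,2) = 91; favorable C(7,2) = 21; P = 3/13; answer 3/13

3/13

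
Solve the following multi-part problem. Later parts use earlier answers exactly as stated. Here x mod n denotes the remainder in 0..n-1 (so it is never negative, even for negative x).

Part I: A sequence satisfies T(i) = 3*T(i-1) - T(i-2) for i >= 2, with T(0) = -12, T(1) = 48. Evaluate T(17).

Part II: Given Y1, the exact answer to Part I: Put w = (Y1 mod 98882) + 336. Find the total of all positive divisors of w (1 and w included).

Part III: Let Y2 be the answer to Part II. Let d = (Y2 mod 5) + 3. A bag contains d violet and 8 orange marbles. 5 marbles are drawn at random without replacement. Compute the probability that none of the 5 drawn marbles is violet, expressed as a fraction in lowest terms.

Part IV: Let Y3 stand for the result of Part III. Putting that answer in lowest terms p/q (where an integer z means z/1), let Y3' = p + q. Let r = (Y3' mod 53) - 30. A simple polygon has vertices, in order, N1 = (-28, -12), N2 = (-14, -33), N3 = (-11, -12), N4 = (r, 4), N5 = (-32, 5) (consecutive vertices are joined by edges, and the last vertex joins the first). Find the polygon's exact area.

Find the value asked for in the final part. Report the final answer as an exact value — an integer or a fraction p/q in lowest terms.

Part I: T(2) = 3*(48) - 1*(-12) = 156; iterating: T(2)=156, T(3)=420, T(4)=1104, T(5)=2892, T(6)=7572, T(7)=19824, T(8)=51900, T(9)=135876, T(10)=355728, T(11)=931308, T(12)=2438196, T(13)=6383280, T(14)=16711644, T(15)=43751652, T(16)=114543312, T(17)=299878284; answer 299878284
Part II: Y1 = 299878284; w = 68396; 68396 = 2^2 * 17099; sigma = (1 + 2 + 4) * (1 + 17099) = 7 * 17100 = 119700; answer 119700
Part III: Y2 = 119700; d = 3; total draws C(11,5) = 462; favorable C(8,5) = 56; P = 4/33; answer 4/33
Part IV: Y3 = 4/33; threaded value p + q = 37; r = 7; cross terms: (-28*-33 - -14*-12)=756, (-14*-12 - -11*-33)=-195, (-11*4 - 7*-12)=40, (7*5 - -32*4)=163, (-32*-12 - -28*5)=524; twice the area = |1288| = 1288; area = 644; answer 644

644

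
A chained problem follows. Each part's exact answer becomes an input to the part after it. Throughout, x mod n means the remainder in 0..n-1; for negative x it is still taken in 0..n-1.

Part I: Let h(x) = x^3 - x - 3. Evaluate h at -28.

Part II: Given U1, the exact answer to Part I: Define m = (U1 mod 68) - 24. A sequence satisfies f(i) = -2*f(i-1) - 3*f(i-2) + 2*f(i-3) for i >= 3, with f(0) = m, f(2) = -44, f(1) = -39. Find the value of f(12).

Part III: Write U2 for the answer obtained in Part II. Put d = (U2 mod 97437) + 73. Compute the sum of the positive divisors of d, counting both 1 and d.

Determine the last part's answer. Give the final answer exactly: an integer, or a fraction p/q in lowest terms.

Part I: 1*(-28)^3 - 1*(-28)^1 - 3 = (-21952) + (28) + (-3) = -21927; answer -21927
Part II: U1 = -21927; m = 13; f(3) = -2*(-44) - 3*(-39) + 2*(13) = 231; iterating: f(3)=231, f(4)=-408, f(5)=35, f(6)=1616, f(7)=-4153, f(8)=3528, f(9)=8635, f(10)=-36160, f(11)=53471, f(12)=18808; answer 18808
Part III: U2 = 18808; d = 18881; 18881 = 79 * 239; sigma = (1 + 79) * (1 + 239) = 80 * 240 = 19200; answer 19200

19200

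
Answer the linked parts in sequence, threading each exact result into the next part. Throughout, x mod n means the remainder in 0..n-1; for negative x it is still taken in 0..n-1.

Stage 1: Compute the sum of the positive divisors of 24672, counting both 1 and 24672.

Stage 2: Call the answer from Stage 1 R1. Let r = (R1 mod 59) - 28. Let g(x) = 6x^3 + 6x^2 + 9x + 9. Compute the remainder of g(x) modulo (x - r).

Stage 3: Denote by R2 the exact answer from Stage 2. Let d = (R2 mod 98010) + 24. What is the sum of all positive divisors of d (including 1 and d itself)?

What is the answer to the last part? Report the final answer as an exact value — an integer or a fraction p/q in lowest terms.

155232

Stage 1: 24672 = 2^5 * 3 * 257; sigma = (1 + 2 + 4 + 8 + 16 + 32) * (1 + 3) * (1 + 257) = 63 * 4 * 258 = 65016; answer 65016
Stage 2: R1 = 65016; r = 29; remainder = value at the root: 6*(29)^3 + 6*(29)^2 + 9*(29)^1 + 9 = (146334) + (5046) + (261) + (9) = 151650; answer 151650
Stage 3: R2 = 151650; d = 53664; 53664 = 2^5 * 3 * 13 * 43; sigma = (1 + 2 + 4 + 8 + 16 + 32) * (1 + 3) * (1 + 13) * (1 + 43) = 63 * 4 * 14 * 44 = 155232; answer 155232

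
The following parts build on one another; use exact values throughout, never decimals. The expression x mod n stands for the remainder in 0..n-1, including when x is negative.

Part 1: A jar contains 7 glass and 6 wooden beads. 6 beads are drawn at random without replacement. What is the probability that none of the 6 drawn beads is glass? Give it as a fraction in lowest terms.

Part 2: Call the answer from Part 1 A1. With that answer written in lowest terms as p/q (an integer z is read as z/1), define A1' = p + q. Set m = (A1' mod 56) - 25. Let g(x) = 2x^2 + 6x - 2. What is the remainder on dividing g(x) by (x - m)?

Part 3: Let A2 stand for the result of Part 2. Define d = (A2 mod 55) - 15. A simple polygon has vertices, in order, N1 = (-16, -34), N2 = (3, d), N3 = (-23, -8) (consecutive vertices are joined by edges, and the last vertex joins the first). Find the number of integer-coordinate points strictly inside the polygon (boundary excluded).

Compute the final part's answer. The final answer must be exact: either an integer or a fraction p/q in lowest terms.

411

Part 1: total draws C(13,6) = 1716; favorable C(6,6) = 1; P = 1/1716; answer 1/1716
Part 2: A1 = 1/1716; threaded value p + q = 1717; m = 12; remainder = value at the root: 2*(12)^2 + 6*(12)^1 - 2 = (288) + (72) + (-2) = 358; answer 358
Part 3: A2 = 358; d = 13; cross terms: (-16*13 - 3*-34)=-106, (3*-8 - -23*13)=275, (-23*-34 - -16*-8)=654; twice the area = |823| = 823; area = 823/2; boundary points = 1 + 1 + 1 = 3; strictly interior points = area - boundary/2 + 1 = 411; answer 411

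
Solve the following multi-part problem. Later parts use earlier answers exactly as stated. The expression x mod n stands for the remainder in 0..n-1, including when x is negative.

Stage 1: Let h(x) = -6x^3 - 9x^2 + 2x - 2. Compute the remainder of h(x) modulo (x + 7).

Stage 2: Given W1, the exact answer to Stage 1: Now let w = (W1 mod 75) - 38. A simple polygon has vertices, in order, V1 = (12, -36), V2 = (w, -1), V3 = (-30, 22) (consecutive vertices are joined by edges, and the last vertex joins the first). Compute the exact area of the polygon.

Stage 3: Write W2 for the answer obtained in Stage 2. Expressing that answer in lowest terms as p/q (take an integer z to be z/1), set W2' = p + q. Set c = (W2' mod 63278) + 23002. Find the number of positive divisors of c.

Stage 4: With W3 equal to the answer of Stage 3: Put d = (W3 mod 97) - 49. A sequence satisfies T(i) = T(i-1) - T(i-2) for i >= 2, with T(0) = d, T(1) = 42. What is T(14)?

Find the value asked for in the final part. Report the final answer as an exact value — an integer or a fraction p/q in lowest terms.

83

Stage 1: remainder = value at the root: -6*(-7)^3 - 9*(-7)^2 + 2*(-7)^1 - 2 = (2058) + (-441) + (-14) + (-2) = 1601; answer 1601
Stage 2: W1 = 1601; w = -12; cross terms: (12*-1 - -12*-36)=-444, (-12*22 - -30*-1)=-294, (-30*-36 - 12*22)=816; twice the area = |78| = 78; area = 39; answer 39
Stage 3: W2 = 39; threaded value p + q = 40; c = 23042; 23042 = 2 * 41 * 281; number of divisors = (1+1) * (1+1) * (1+1) = 8; answer 8
Stage 4: W3 = 8; d = -41; T(2) = 1*(42) - 1*(-41) = 83; iterating: T(2)=83, T(3)=41, T(4)=-42, T(5)=-83, T(6)=-41, T(7)=42, T(8)=83, T(9)=41, T(10)=-42, T(11)=-83, T(12)=-41, T(13)=42, T(14)=83; answer 83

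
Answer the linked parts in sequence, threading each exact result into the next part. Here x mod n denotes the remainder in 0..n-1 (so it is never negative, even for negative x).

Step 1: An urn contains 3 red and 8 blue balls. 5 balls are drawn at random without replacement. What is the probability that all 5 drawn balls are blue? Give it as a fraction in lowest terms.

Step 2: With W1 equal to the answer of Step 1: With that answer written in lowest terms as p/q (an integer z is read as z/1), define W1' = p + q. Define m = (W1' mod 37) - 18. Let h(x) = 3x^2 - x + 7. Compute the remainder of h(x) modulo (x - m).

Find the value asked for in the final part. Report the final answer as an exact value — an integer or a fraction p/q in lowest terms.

997

Step 1: total draws C(11,5) = 462; favorable C(8,5) = 56; P = 4/33; answer 4/33
Step 2: W1 = 4/33; threaded value p + q = 37; m = -18; remainder = value at the root: 3*(-18)^2 - 1*(-18)^1 + 7 = (972) + (18) + (7) = 997; answer 997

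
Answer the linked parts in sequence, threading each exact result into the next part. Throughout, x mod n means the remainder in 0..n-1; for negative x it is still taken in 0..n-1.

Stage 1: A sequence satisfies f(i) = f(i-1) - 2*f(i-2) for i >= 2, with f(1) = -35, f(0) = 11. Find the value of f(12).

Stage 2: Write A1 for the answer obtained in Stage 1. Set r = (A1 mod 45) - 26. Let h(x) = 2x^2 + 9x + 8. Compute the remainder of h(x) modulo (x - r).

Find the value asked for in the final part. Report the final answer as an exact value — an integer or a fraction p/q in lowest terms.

Stage 1: f(2) = 1*(-35) - 2*(11) = -57; iterating: f(2)=-57, f(3)=13, f(4)=127, f(5)=101, f(6)=-153, f(7)=-355, f(8)=-49, f(9)=661, f(10)=759, f(11)=-563, f(12)=-2081; answer -2081
Stage 2: A1 = -2081; r = 8; remainder = value at the root: 2*(8)^2 + 9*(8)^1 + 8 = (128) + (72) + (8) = 208; answer 208

208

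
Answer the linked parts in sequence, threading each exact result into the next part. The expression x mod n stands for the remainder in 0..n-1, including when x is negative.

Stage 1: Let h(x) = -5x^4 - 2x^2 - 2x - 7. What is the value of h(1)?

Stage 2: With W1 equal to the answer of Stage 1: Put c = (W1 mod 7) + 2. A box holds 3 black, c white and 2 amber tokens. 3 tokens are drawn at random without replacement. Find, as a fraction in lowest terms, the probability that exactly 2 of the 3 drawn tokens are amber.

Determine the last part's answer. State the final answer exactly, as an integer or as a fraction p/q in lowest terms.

1/22

Stage 1: -5*(1)^4 - 2*(1)^2 - 2*(1)^1 - 7 = (-5) + (-2) + (-2) + (-7) = -16; answer -16
Stage 2: W1 = -16; c = 7; total draws C(12,3) = 220; favorable C(2,2)*C(10,1) = 10; P = 1/22; answer 1/22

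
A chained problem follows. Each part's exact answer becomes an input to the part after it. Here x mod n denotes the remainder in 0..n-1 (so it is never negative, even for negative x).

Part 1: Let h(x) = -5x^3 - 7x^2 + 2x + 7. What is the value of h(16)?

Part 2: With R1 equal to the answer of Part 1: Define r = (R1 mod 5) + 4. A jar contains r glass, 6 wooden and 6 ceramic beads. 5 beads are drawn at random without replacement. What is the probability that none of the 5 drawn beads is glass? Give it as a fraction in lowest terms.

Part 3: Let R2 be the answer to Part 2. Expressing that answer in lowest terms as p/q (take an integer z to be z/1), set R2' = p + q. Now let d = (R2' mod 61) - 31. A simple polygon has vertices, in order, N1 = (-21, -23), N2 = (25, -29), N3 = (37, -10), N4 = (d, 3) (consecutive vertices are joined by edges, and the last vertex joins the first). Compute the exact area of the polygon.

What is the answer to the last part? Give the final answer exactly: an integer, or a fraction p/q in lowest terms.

Part 1: -5*(16)^3 - 7*(16)^2 + 2*(16)^1 + 7 = (-20480) + (-1792) + (32) + (7) = -22233; answer -22233
Part 2: R1 = -22233; r = 6; total draws C(18,5) = 8568; favorable C(12,5) = 792; P = 11/119; answer 11/119
Part 3: R2 = 11/119; threaded value p + q = 130; d = -23; cross terms: (-21*-29 - 25*-23)=1184, (25*-10 - 37*-29)=823, (37*3 - -23*-10)=-119, (-23*-23 - -21*3)=592; twice the area = |2480| = 2480; area = 1240; answer 1240

1240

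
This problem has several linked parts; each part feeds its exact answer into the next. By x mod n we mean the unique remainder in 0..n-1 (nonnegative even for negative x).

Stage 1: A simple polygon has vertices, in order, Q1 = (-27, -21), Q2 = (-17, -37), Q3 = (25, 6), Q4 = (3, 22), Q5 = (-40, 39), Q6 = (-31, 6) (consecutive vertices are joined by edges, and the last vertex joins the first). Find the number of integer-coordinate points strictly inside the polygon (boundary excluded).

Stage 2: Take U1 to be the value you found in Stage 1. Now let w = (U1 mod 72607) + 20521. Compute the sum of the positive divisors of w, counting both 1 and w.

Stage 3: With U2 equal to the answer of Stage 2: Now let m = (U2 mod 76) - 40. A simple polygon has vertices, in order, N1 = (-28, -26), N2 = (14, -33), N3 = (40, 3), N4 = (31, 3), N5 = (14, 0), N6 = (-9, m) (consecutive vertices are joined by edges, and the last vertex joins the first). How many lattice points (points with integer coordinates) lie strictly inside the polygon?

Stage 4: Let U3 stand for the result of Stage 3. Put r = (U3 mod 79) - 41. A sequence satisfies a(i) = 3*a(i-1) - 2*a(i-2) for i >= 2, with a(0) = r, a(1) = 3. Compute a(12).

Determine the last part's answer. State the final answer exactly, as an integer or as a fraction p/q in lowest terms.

Stage 1: cross terms: (-27*-37 - -17*-21)=642, (-17*6 - 25*-37)=823, (25*22 - 3*6)=532, (3*39 - -40*22)=997, (-40*6 - -31*39)=969, (-31*-21 - -27*6)=813; twice the area = |4776| = 4776; area = 2388; boundary points = 2 + 1 + 2 + 1 + 3 + 1 = 10; strictly interior points = area - boundary/2 + 1 = 2384; answer 2384
Stage 2: U1 = 2384; w = 22905; 22905 = 3^2 * 5 * 509; sigma = (1 + 3 + 9) * (1 + 5) * (1 + 509) = 13 * 6 * 510 = 39780; answer 39780
Stage 3: U2 = 39780; m = -8; cross terms: (-28*-33 - 14*-26)=1288, (14*3 - 40*-33)=1362, (40*3 - 31*3)=27, (31*0 - 14*3)=-42, (14*-8 - -9*0)=-112, (-9*-26 - -28*-8)=10; twice the area = |2533| = 2533; area = 2533/2; boundary points = 7 + 2 + 9 + 1 + 1 + 1 = 21; strictly interior points = area - boundary/2 + 1 = 1257; answer 1257
Stage 4: U3 = 1257; r = 31; a(2) = 3*(3) - 2*(31) = -53; iterating: a(2)=-53, a(3)=-165, a(4)=-389, a(5)=-837, a(6)=-1733, a(7)=-3525, a(8)=-7109, a(9)=-14277, a(10)=-28613, a(11)=-57285, a(12)=-114629; answer -114629

-114629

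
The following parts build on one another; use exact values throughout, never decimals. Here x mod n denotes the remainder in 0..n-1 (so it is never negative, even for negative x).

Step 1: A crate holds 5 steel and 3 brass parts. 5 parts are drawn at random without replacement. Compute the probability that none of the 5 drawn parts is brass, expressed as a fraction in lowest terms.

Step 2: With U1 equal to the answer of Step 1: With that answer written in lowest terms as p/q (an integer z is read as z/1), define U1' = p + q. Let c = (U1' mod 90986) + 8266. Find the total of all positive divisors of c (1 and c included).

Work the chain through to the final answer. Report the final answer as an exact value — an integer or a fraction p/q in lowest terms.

Step 1: total draws C(8,5) = 56; favorable C(5,5) = 1; P = 1/56; answer 1/56
Step 2: U1 = 1/56; threaded value p + q = 57; c = 8323; 8323 = 7 * 29 * 41; sigma = (1 + 7) * (1 + 29) * (1 + 41) = 8 * 30 * 42 = 10080; answer 10080

10080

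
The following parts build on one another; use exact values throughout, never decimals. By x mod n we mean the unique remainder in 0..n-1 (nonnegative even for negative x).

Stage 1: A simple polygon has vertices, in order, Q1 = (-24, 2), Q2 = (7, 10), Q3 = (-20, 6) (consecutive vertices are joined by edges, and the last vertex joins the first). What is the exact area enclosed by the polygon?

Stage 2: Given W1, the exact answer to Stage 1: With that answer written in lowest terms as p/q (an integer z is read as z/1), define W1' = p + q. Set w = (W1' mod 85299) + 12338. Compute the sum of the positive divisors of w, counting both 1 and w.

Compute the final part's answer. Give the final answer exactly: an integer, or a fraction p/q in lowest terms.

14868

Stage 1: cross terms: (-24*10 - 7*2)=-254, (7*6 - -20*10)=242, (-20*2 - -24*6)=104; twice the area = |92| = 92; area = 46; answer 46
Stage 2: W1 = 46; threaded value p + q = 47; w = 12385; 12385 = 5 * 2477; sigma = (1 + 5) * (1 + 2477) = 6 * 2478 = 14868; answer 14868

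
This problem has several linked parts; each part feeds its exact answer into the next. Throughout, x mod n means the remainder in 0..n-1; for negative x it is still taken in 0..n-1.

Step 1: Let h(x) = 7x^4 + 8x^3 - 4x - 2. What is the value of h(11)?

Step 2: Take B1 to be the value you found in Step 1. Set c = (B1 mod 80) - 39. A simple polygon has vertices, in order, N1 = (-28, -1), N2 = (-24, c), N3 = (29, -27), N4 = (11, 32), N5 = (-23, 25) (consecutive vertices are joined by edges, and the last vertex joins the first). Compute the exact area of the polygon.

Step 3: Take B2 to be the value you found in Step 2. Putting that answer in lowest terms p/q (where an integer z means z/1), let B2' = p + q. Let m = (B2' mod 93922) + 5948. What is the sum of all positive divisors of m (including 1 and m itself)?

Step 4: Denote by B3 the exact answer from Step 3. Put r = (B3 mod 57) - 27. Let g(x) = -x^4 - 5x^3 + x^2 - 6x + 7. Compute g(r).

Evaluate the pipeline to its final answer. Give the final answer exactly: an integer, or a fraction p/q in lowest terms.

Step 1: 7*(11)^4 + 8*(11)^3 - 4*(11)^1 - 2 = (102487) + (10648) + (-44) + (-2) = 113089; answer 113089
Step 2: B1 = 113089; c = 10; cross terms: (-28*10 - -24*-1)=-304, (-24*-27 - 29*10)=358, (29*32 - 11*-27)=1225, (11*25 - -23*32)=1011, (-23*-1 - -28*25)=723; twice the area = |3013| = 3013; area = 3013/2; answer 3013/2
Step 3: B2 = 3013/2; threaded value p + q = 3015; m = 8963; 8963 is prime, so its only divisors are 1 and 8963; sigma = 1 + 8963 = 8964; answer 8964
Step 4: B3 = 8964; r = -12; -1*(-12)^4 - 5*(-12)^3 + 1*(-12)^2 - 6*(-12)^1 + 7 = (-20736) + (8640) + (144) + (72) + (7) = -11873; answer -11873

-11873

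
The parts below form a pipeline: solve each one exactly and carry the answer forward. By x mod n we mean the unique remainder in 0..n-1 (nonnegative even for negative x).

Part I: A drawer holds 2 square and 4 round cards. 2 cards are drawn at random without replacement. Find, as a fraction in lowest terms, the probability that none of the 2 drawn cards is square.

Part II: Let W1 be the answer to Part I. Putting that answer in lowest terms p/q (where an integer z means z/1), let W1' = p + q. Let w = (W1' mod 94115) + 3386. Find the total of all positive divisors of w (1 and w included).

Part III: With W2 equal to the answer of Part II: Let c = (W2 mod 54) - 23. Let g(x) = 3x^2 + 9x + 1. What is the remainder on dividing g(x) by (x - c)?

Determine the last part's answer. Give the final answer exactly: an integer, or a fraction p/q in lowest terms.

Part I: total draws C(6,2) = 15; favorable C(4,2) = 6; P = 2/5; answer 2/5
Part II: W1 = 2/5; threaded value p + q = 7; w = 3393; 3393 = 3^2 * 13 * 29; sigma = (1 + 3 + 9) * (1 + 13) * (1 + 29) = 13 * 14 * 30 = 5460; answer 5460
Part III: W2 = 5460; c = -17; remainder = value at the root: 3*(-17)^2 + 9*(-17)^1 + 1 = (867) + (-153) + (1) = 715; answer 715

715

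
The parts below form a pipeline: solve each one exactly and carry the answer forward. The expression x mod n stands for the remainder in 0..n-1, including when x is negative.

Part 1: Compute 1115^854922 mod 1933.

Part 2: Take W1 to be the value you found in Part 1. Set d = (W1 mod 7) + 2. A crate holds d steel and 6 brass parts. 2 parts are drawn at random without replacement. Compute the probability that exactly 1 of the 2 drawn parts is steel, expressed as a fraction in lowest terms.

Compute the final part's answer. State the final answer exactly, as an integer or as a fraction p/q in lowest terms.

8/15

Part 1: squarings mod 1933: 1115^1=1115, 1115^2=306, 1115^4=852, 1115^8=1029, 1115^16=1490, 1115^32=1016, 1115^64=34, 1115^128=1156, 1115^256=633, 1115^512=558, 1115^1024=151, 1115^2048=1538, 1115^4096=1385, 1115^8192=689, 1115^16384=1136, 1115^32768=1185, 1115^65536=867, 1115^131072=1685, 1115^262144=1581, 1115^524288=192; 1115^854922 = 1115^2 * 1115^8 * 1115^128 * 1115^256 * 1115^512 * 1115^2048 * 1115^65536 * 1115^262144 * 1115^524288 = 1059 (mod 1933); answer 1059
Part 2: W1 = 1059; d = 4; total draws C(10,2) = 45; favorable C(4,1)*C(6,1) = 24; P = 8/15; answer 8/15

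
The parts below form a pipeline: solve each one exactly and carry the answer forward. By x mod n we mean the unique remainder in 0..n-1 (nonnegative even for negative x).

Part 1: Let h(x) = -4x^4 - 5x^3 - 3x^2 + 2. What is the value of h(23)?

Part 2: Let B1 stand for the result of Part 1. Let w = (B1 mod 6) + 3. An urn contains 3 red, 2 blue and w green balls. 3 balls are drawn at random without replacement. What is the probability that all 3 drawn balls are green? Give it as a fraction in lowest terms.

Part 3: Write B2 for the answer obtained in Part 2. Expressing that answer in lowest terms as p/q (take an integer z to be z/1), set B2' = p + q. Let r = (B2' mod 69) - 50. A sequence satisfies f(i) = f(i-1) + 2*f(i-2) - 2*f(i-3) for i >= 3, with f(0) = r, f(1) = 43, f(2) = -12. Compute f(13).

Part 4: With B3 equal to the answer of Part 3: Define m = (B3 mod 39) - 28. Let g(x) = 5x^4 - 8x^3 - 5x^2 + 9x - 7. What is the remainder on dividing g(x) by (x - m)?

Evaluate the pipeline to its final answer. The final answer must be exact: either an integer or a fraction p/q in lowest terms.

Part 1: -4*(23)^4 - 5*(23)^3 - 3*(23)^2 + 2 = (-1119364) + (-60835) + (-1587) + (2) = -1181784; answer -1181784
Part 2: B1 = -1181784; w = 3; total draws C(8,3) = 56; favorable C(3,3) = 1; P = 1/56; answer 1/56
Part 3: B2 = 1/56; threaded value p + q = 57; r = 7; f(3) = 1*(-12) + 2*(43) - 2*(7) = 60; iterating: f(3)=60, f(4)=-50, f(5)=94, f(6)=-126, f(7)=162, f(8)=-278, f(9)=298, f(10)=-582, f(11)=570, f(12)=-1190, f(13)=1114; answer 1114
Part 4: B3 = 1114; m = -6; remainder = value at the root: 5*(-6)^4 - 8*(-6)^3 - 5*(-6)^2 + 9*(-6)^1 - 7 = (6480) + (1728) + (-180) + (-54) + (-7) = 7967; answer 7967

7967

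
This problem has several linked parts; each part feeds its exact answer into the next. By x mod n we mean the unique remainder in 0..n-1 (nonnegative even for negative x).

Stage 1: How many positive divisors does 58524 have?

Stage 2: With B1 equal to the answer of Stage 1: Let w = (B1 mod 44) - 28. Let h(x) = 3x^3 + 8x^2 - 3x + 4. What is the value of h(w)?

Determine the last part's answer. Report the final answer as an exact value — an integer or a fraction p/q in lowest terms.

Stage 1: 58524 = 2^2 * 3 * 4877; number of divisors = (2+1) * (1+1) * (1+1) = 12; answer 12
Stage 2: B1 = 12; w = -16; 3*(-16)^3 + 8*(-16)^2 - 3*(-16)^1 + 4 = (-12288) + (2048) + (48) + (4) = -10188; answer -10188

-10188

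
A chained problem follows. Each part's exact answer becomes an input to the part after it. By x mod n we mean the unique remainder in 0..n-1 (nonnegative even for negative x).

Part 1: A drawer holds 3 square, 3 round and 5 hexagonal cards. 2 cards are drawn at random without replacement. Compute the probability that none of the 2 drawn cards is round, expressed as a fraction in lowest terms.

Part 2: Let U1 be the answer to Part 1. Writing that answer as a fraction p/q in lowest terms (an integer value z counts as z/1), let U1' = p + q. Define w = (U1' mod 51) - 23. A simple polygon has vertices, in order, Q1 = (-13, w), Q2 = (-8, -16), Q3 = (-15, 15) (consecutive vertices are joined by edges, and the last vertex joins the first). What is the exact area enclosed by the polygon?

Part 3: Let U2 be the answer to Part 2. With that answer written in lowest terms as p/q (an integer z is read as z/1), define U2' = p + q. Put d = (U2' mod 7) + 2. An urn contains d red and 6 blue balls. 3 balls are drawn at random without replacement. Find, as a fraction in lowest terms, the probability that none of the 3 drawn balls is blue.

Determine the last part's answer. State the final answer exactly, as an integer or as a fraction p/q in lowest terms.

1/11

Part 1: total draws C(11,2) = 55; favorable C(8,2) = 28; P = 28/55; answer 28/55
Part 2: U1 = 28/55; threaded value p + q = 83; w = 9; cross terms: (-13*-16 - -8*9)=280, (-8*15 - -15*-16)=-360, (-15*9 - -13*15)=60; twice the area = |-20| = 20; area = 10; answer 10
Part 3: U2 = 10; threaded value p + q = 11; d = 6; total draws C(12,3) = 220; favorable C(6,3) = 20; P = 1/11; answer 1/11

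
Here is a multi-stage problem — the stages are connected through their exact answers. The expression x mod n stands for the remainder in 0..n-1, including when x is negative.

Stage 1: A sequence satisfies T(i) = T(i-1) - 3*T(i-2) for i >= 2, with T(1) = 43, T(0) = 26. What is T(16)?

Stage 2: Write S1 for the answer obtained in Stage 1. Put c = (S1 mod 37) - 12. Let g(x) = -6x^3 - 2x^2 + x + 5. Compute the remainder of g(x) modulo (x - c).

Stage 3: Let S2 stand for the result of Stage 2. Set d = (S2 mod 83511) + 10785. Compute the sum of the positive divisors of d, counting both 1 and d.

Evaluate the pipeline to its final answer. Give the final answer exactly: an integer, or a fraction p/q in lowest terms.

Stage 1: T(2) = 1*(43) - 3*(26) = -35; iterating: T(2)=-35, T(3)=-164, T(4)=-59, T(5)=433, T(6)=610, T(7)=-689, T(8)=-2519, T(9)=-452, T(10)=7105, T(11)=8461, T(12)=-12854, T(13)=-38237, T(14)=325, T(15)=115036, T(16)=114061; answer 114061
Stage 2: S1 = 114061; c = 15; remainder = value at the root: -6*(15)^3 - 2*(15)^2 + 1*(15)^1 + 5 = (-20250) + (-450) + (15) + (5) = -20680; answer -20680
Stage 3: S2 = -20680; d = 73616; 73616 = 2^4 * 43 * 107; sigma = (1 + 2 + 4 + 8 + 16) * (1 + 43) * (1 + 107) = 31 * 44 * 108 = 147312; answer 147312

147312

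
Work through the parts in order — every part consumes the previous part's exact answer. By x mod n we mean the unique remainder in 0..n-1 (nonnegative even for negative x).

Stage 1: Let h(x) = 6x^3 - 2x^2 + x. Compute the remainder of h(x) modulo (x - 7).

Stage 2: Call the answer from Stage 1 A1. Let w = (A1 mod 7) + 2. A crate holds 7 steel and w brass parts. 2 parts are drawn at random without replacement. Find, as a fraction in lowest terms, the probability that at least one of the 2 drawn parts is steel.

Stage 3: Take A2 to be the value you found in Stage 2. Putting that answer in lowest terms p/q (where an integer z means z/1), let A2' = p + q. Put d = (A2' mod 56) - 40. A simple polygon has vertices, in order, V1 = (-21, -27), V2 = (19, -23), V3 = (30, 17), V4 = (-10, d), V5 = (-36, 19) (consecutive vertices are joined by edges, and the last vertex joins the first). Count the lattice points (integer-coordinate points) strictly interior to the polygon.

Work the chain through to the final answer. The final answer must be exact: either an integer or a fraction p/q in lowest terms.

Stage 1: remainder = value at the root: 6*(7)^3 - 2*(7)^2 + 1*(7)^1 = (2058) + (-98) + (7) = 1967; answer 1967
Stage 2: A1 = 1967; w = 2; total draws C(9,2) = 36; complement C(2,2) = 1; favorable 36 - 1 = 35; P = 35/36; answer 35/36
Stage 3: A2 = 35/36; threaded value p + q = 71; d = -25; cross terms: (-21*-23 - 19*-27)=996, (19*17 - 30*-23)=1013, (30*-25 - -10*17)=-580, (-10*19 - -36*-25)=-1090, (-36*-27 - -21*19)=1371; twice the area = |1710| = 1710; area = 855; boundary points = 4 + 1 + 2 + 2 + 1 = 10; strictly interior points = area - boundary/2 + 1 = 851; answer 851

851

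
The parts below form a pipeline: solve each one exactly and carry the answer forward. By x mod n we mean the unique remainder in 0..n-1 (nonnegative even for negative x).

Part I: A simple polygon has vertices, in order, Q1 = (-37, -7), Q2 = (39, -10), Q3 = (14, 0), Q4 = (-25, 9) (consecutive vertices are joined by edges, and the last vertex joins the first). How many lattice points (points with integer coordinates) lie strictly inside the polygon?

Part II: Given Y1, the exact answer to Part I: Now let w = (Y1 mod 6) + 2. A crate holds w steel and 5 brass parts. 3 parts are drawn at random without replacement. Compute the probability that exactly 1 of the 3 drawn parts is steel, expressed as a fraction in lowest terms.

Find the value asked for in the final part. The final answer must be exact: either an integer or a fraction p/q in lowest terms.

Part I: cross terms: (-37*-10 - 39*-7)=643, (39*0 - 14*-10)=140, (14*9 - -25*0)=126, (-25*-7 - -37*9)=508; twice the area = |1417| = 1417; area = 1417/2; boundary points = 1 + 5 + 3 + 4 = 13; strictly interior points = area - boundary/2 + 1 = 703; answer 703
Part II: Y1 = 703; w = 3; total draws C(8,3) = 56; favorable C(3,1)*C(5,2) = 30; P = 15/28; answer 15/28

15/28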